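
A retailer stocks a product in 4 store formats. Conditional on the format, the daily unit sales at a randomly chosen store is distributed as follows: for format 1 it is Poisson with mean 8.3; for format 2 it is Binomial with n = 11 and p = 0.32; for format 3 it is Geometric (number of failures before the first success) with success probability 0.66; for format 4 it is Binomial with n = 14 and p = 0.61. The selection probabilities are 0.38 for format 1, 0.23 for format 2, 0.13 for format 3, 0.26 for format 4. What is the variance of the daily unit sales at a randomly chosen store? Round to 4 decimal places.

Per component, 1: μ=8.3, E[X²]=77.19; 2: μ=3.52, E[X²]=14.784; 3: μ=0.515152, E[X²]=1.04591; 4: μ=8.54, E[X²]=76.2622.
E[X] = 0.38·8.3 + 0.23·3.52 + 0.13·0.515152 + 0.26·8.54 = 6.25097.
E[X²] = 0.38·77.19 + 0.23·14.784 + 0.13·1.04591 + 0.26·76.2622 = 52.6967.
Var(X) = E[X²] − (E[X])² = 52.6967 − 39.0746 = 13.622.

13.6220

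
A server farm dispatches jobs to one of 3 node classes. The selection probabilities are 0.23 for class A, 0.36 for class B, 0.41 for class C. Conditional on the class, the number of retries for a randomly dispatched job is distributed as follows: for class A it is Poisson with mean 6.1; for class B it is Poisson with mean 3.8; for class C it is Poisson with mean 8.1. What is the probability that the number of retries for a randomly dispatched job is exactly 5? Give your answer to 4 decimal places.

0.1256

Conditional on each class, P(X = 5): A: 0.15786; B: 0.147713; C: 0.088198.
By total probability, P(X = 5) = 0.23·0.15786 + 0.36·0.147713 + 0.41·0.088198 = 0.125645.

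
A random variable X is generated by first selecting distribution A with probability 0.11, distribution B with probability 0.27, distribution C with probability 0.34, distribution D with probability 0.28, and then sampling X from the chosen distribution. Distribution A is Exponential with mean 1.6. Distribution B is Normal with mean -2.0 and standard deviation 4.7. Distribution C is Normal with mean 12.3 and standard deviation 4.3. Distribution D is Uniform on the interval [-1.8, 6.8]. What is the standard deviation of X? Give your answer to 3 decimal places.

Per component, A: μ=1.6, E[X²]=5.12; B: μ=-2, E[X²]=26.09; C: μ=12.3, E[X²]=169.78; D: μ=2.5, E[X²]=12.4133.
E[X] = 0.11·1.6 + 0.27·-2 + 0.34·12.3 + 0.28·2.5 = 4.518.
E[X²] = 0.11·5.12 + 0.27·26.09 + 0.34·169.78 + 0.28·12.4133 = 68.8084.
Var(X) = E[X²] − (E[X])² = 68.8084 − 20.4123 = 48.3961.
SD(X) = √48.3961 = 6.95673.

6.957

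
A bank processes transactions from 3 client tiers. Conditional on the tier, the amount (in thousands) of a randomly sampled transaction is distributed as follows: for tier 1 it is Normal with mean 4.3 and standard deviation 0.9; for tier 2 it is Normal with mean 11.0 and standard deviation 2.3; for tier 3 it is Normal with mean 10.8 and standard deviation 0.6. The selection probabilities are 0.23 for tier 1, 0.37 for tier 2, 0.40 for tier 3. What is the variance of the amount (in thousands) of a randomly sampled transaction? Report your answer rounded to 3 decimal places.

Per component, 1: μ=4.3, E[X²]=19.3; 2: μ=11, E[X²]=126.29; 3: μ=10.8, E[X²]=117.
E[X] = 0.23·4.3 + 0.37·11 + 0.4·10.8 = 9.379.
E[X²] = 0.23·19.3 + 0.37·126.29 + 0.4·117 = 97.9663.
Var(X) = E[X²] − (E[X])² = 97.9663 − 87.9656 = 10.0007.

10.001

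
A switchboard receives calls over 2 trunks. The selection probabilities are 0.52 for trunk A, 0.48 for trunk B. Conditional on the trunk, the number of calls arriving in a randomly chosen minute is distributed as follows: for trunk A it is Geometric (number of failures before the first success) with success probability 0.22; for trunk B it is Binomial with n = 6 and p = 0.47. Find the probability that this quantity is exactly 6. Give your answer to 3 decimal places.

0.031

Conditional on each trunk, P(X = 6): A: 0.0495439; B: 0.0107792.
By total probability, P(X = 6) = 0.52·0.0495439 + 0.48·0.0107792 = 0.0309369.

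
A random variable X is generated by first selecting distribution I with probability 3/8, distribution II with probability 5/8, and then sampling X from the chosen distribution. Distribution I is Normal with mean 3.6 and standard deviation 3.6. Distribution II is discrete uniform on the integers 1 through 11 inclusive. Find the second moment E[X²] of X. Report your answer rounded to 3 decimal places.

38.470

For each component E[X²] = Var + (mean)², giving I: 25.92; II: 46.
Overall E[X²] = 0.375·25.92 + 0.625·46 = 38.47.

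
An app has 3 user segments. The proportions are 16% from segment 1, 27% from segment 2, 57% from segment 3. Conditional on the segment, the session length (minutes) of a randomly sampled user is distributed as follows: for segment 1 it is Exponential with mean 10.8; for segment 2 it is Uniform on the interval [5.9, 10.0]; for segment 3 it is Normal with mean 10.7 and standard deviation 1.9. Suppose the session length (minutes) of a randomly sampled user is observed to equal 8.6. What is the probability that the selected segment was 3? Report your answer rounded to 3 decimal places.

Likelihoods f(8.6 | ·): 1: 0.0417589; 2: 0.243902; 3: 0.113996.
Posterior ∝ prior × likelihood. Numerator for 3: 0.57·0.113996 = 0.0649775.
Normalizing constant: 0.16·0.0417589 + 0.27·0.243902 + 0.57·0.113996 = 0.137513.
P(3 | observation) = 0.0649775 / 0.137513 = 0.47252.

0.473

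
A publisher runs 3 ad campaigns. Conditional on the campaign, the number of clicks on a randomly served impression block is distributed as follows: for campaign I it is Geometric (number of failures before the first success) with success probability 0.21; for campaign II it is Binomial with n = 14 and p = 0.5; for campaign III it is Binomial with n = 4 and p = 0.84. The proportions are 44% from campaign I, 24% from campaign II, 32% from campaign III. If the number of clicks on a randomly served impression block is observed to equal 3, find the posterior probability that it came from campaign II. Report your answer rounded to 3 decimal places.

Likelihoods P(X=3 | ·): I: 0.103538; II: 0.0222168; III: 0.379331.
Posterior ∝ prior × likelihood. Numerator for II: 0.24·0.0222168 = 0.00533203.
Normalizing constant: 0.44·0.103538 + 0.24·0.0222168 + 0.32·0.379331 = 0.172275.
P(II | observation) = 0.00533203 / 0.172275 = 0.0309508.

0.031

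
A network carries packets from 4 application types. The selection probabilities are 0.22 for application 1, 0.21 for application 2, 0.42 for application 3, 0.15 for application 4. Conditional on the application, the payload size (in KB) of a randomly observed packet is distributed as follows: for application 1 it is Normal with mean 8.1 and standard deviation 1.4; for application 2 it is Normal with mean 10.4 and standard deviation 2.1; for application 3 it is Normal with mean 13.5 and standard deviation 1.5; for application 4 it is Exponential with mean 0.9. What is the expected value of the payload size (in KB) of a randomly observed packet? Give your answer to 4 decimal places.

Component means — 1: 8.1; 2: 10.4; 3: 13.5; 4: 0.9.
E[X] = 0.22·8.1 + 0.21·10.4 + 0.42·13.5 + 0.15·0.9 = 9.771.

9.7710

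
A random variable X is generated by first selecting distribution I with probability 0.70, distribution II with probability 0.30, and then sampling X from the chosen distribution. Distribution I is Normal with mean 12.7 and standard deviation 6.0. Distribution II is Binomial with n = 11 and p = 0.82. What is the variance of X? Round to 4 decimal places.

28.5310

Per component, I: μ=12.7, E[X²]=197.29; II: μ=9.02, E[X²]=82.984.
E[X] = 0.7·12.7 + 0.3·9.02 = 11.596.
E[X²] = 0.7·197.29 + 0.3·82.984 = 162.998.
Var(X) = E[X²] − (E[X])² = 162.998 − 134.467 = 28.531.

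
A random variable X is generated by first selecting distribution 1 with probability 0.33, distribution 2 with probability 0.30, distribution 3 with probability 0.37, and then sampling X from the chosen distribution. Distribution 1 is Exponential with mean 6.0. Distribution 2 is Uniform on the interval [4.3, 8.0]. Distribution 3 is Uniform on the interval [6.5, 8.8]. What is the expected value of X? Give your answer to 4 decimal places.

6.6555

Component means — 1: 6; 2: 6.15; 3: 7.65.
E[X] = 0.33·6 + 0.3·6.15 + 0.37·7.65 = 6.6555.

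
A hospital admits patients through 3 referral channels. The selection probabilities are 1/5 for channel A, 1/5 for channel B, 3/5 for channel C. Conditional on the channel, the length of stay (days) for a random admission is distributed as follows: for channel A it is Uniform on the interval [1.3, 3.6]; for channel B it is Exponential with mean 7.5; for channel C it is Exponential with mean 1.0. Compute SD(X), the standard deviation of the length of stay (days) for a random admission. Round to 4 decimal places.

4.2756

Per component, A: μ=2.45, E[X²]=6.44333; B: μ=7.5, E[X²]=112.5; C: μ=1, E[X²]=2.
E[X] = 0.2·2.45 + 0.2·7.5 + 0.6·1 = 2.59.
E[X²] = 0.2·6.44333 + 0.2·112.5 + 0.6·2 = 24.9887.
Var(X) = E[X²] − (E[X])² = 24.9887 − 6.7081 = 18.2806.
SD(X) = √18.2806 = 4.27558.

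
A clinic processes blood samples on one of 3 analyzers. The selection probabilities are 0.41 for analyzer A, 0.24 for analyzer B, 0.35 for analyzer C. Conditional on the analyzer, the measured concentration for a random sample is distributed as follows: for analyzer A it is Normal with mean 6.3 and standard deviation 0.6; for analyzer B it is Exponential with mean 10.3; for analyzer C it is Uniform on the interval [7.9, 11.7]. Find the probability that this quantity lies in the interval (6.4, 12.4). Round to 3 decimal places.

Conditional on each analyzer, P(6.4 < X < 12.4): A: 0.433816; B: 0.237187; C: 1.
By total probability, P(6.4 < X < 12.4) = 0.41·0.433816 + 0.24·0.237187 + 0.35·1 = 0.584789.

0.585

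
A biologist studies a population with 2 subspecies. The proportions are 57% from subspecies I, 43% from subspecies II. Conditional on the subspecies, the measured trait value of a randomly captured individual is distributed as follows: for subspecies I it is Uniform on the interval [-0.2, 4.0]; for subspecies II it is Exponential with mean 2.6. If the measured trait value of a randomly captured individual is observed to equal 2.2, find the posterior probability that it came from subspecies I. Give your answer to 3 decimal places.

Likelihoods f(2.2 | ·): I: 0.238095; II: 0.165024.
Posterior ∝ prior × likelihood. Numerator for I: 0.57·0.238095 = 0.135714.
Normalizing constant: 0.57·0.238095 + 0.43·0.165024 = 0.206675.
P(I | observation) = 0.135714 / 0.206675 = 0.656657.

0.657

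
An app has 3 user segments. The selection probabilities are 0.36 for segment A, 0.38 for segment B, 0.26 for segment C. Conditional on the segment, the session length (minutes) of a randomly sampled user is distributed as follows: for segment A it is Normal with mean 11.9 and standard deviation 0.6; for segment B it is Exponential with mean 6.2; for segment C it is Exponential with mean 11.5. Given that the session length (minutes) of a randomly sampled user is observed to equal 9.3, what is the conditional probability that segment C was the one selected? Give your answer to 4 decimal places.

Likelihoods f(9.3 | ·): A: 5.56181e-05; B: 0.0359887; C: 0.0387338.
Posterior ∝ prior × likelihood. Numerator for C: 0.26·0.0387338 = 0.0100708.
Normalizing constant: 0.36·5.56181e-05 + 0.38·0.0359887 + 0.26·0.0387338 = 0.0237665.
P(C | observation) = 0.0100708 / 0.0237665 = 0.423738.

0.4237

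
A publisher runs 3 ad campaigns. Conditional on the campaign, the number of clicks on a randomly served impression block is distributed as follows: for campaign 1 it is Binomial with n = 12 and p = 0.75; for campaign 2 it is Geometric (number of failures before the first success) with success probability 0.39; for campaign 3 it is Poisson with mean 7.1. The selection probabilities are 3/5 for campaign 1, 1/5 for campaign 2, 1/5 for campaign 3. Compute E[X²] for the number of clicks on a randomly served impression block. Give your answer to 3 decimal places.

62.743

For each component E[X²] = Var + (mean)², giving 1: 83.25; 2: 6.45694; 3: 57.51.
Overall E[X²] = 0.6·83.25 + 0.2·6.45694 + 0.2·57.51 = 62.7434.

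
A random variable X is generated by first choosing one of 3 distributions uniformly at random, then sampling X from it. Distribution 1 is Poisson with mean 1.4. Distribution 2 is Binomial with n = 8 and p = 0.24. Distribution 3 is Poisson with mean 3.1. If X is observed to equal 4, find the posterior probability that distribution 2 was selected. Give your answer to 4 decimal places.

0.2669

Likelihoods P(X=4 | ·): 1: 0.039472; 2: 0.0774814; 3: 0.17335.
Posterior ∝ prior × likelihood. Numerator for 2: 0.333333·0.0774814 = 0.0258271.
Normalizing constant: 0.333333·0.039472 + 0.333333·0.0774814 + 0.333333·0.17335 = 0.0967676.
P(2 | observation) = 0.0258271 / 0.0967676 = 0.266898.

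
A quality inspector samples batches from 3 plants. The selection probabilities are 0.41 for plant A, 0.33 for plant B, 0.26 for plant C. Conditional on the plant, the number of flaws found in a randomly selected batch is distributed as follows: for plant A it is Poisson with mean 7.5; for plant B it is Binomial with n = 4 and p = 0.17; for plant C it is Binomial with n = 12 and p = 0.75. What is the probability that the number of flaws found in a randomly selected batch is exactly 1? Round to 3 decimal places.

0.130

Conditional on each plant, P(X = 1): A: 0.00414813; B: 0.388815; C: 2.14577e-06.
By total probability, P(X = 1) = 0.41·0.00414813 + 0.33·0.388815 + 0.26·2.14577e-06 = 0.13001.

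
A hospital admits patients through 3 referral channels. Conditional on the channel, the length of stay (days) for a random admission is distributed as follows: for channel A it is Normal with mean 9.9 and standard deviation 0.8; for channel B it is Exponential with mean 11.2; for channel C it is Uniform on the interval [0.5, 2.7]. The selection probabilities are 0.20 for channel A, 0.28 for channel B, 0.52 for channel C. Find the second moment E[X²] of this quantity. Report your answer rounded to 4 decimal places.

91.5173

For each component E[X²] = Var + (mean)², giving A: 98.65; B: 250.88; C: 2.96333.
Overall E[X²] = 0.2·98.65 + 0.28·250.88 + 0.52·2.96333 = 91.5173.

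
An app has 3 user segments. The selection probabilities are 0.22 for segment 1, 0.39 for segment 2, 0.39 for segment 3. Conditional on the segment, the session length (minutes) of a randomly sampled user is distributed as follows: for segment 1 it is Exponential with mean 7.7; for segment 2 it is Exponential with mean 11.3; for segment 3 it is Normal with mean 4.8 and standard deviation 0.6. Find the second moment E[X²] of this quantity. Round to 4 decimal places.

134.8118

For each component E[X²] = Var + (mean)², giving 1: 118.58; 2: 255.38; 3: 23.4.
Overall E[X²] = 0.22·118.58 + 0.39·255.38 + 0.39·23.4 = 134.812.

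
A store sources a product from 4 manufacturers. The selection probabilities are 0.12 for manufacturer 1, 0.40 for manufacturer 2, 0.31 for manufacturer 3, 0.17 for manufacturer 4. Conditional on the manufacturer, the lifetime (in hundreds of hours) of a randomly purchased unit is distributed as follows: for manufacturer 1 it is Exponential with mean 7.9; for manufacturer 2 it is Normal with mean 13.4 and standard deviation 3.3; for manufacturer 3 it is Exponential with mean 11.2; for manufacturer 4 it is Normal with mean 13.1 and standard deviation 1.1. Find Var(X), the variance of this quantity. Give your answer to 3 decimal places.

Per component, 1: μ=7.9, E[X²]=124.82; 2: μ=13.4, E[X²]=190.45; 3: μ=11.2, E[X²]=250.88; 4: μ=13.1, E[X²]=172.82.
E[X] = 0.12·7.9 + 0.4·13.4 + 0.31·11.2 + 0.17·13.1 = 12.007.
E[X²] = 0.12·124.82 + 0.4·190.45 + 0.31·250.88 + 0.17·172.82 = 198.311.
Var(X) = E[X²] − (E[X])² = 198.311 − 144.168 = 54.1426.

54.143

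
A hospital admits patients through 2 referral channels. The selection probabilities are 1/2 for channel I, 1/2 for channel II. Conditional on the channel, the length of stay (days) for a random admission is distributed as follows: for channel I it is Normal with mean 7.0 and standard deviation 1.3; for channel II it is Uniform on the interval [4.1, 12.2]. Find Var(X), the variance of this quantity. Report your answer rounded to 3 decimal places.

3.909

Per component, I: μ=7, E[X²]=50.69; II: μ=8.15, E[X²]=71.89.
E[X] = 0.5·7 + 0.5·8.15 = 7.575.
E[X²] = 0.5·50.69 + 0.5·71.89 = 61.29.
Var(X) = E[X²] − (E[X])² = 61.29 − 57.3806 = 3.90937.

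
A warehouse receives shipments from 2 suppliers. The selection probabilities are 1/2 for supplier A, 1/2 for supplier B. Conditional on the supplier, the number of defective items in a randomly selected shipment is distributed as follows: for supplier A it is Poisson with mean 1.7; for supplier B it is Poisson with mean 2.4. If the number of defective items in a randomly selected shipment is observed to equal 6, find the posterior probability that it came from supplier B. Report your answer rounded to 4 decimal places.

Likelihoods P(X=6 | ·): A: 0.00612436; B: 0.0240784.
Posterior ∝ prior × likelihood. Numerator for B: 0.5·0.0240784 = 0.0120392.
Normalizing constant: 0.5·0.00612436 + 0.5·0.0240784 = 0.0151014.
P(B | observation) = 0.0120392 / 0.0151014 = 0.797225.

0.7972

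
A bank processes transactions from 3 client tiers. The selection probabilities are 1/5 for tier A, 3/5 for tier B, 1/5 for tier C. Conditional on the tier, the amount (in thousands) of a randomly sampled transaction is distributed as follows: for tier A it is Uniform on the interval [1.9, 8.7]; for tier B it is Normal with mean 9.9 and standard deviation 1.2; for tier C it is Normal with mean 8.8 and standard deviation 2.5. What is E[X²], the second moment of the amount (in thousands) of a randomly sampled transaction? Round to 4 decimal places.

For each component E[X²] = Var + (mean)², giving A: 31.9433; B: 99.45; C: 83.69.
Overall E[X²] = 0.2·31.9433 + 0.6·99.45 + 0.2·83.69 = 82.7967.

82.7967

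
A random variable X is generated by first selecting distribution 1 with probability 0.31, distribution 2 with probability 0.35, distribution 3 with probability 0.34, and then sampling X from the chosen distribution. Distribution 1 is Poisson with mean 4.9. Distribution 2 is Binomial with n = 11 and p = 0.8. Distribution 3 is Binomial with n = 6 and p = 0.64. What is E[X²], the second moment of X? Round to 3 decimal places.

42.166

For each component E[X²] = Var + (mean)², giving 1: 28.91; 2: 79.2; 3: 16.128.
Overall E[X²] = 0.31·28.91 + 0.35·79.2 + 0.34·16.128 = 42.1656.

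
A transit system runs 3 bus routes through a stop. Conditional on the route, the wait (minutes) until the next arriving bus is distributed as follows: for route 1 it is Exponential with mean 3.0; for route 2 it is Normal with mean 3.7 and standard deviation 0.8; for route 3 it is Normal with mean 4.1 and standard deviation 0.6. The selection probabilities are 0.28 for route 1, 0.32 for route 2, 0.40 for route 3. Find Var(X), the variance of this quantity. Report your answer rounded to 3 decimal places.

3.069

Per component, 1: μ=3, E[X²]=18; 2: μ=3.7, E[X²]=14.33; 3: μ=4.1, E[X²]=17.17.
E[X] = 0.28·3 + 0.32·3.7 + 0.4·4.1 = 3.664.
E[X²] = 0.28·18 + 0.32·14.33 + 0.4·17.17 = 16.4936.
Var(X) = E[X²] − (E[X])² = 16.4936 − 13.4249 = 3.0687.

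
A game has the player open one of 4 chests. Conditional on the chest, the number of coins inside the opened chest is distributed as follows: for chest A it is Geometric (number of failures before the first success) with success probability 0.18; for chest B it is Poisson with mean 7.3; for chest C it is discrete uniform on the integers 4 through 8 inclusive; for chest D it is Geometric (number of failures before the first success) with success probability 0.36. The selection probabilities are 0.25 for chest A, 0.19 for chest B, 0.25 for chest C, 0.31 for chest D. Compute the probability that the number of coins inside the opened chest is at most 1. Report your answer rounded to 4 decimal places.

Conditional on each chest, P(X ≤ 1): A: 0.3276; B: 0.00560697; C: 0; D: 0.5904.
By total probability, P(X ≤ 1) = 0.25·0.3276 + 0.19·0.00560697 + 0.25·0 + 0.31·0.5904 = 0.265989.

0.2660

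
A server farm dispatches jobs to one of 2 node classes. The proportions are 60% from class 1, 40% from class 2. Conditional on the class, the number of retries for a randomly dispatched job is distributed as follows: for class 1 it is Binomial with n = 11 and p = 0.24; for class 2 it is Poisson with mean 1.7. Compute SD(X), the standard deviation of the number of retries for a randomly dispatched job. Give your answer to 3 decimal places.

Per component, 1: μ=2.64, E[X²]=8.976; 2: μ=1.7, E[X²]=4.59.
E[X] = 0.6·2.64 + 0.4·1.7 = 2.264.
E[X²] = 0.6·8.976 + 0.4·4.59 = 7.2216.
Var(X) = E[X²] − (E[X])² = 7.2216 − 5.1257 = 2.0959.
SD(X) = √2.0959 = 1.44772.

1.448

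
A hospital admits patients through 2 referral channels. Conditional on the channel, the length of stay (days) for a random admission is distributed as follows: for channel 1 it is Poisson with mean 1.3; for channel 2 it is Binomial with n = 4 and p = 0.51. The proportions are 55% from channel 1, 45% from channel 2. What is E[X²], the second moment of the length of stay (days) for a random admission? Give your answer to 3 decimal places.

3.967

For each component E[X²] = Var + (mean)², giving 1: 2.99; 2: 5.1612.
Overall E[X²] = 0.55·2.99 + 0.45·5.1612 = 3.96704.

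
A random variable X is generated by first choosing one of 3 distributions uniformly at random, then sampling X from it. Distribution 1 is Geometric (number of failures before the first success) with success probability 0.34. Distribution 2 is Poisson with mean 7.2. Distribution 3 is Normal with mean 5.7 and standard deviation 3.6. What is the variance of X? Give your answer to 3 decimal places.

Per component, 1: μ=1.94118, E[X²]=9.47751; 2: μ=7.2, E[X²]=59.04; 3: μ=5.7, E[X²]=45.45.
E[X] = 0.333333·1.94118 + 0.333333·7.2 + 0.333333·5.7 = 4.94706.
E[X²] = 0.333333·9.47751 + 0.333333·59.04 + 0.333333·45.45 = 37.9892.
Var(X) = E[X²] − (E[X])² = 37.9892 − 24.4734 = 13.5158.

13.516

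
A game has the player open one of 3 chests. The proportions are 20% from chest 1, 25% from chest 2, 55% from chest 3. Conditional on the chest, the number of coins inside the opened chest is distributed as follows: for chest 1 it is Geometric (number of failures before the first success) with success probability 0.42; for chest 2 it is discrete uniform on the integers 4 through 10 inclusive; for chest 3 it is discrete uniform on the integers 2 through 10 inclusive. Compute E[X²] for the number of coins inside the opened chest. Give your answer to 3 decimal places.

For each component E[X²] = Var + (mean)², giving 1: 5.19501; 2: 53; 3: 42.6667.
Overall E[X²] = 0.2·5.19501 + 0.25·53 + 0.55·42.6667 = 37.7557.

37.756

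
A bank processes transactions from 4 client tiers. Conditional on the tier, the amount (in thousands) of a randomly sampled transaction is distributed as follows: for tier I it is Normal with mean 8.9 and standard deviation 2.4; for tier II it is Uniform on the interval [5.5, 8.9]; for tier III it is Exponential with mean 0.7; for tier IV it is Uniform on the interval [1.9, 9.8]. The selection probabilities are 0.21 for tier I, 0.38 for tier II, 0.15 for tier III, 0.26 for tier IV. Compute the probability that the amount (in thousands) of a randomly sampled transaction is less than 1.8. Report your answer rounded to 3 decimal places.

0.139

Conditional on each tier, P(X < 1.8): I: 0.00154654; II: 0; III: 0.923574; IV: 0.
By total probability, P(X < 1.8) = 0.21·0.00154654 + 0.38·0 + 0.15·0.923574 + 0.26·0 = 0.138861.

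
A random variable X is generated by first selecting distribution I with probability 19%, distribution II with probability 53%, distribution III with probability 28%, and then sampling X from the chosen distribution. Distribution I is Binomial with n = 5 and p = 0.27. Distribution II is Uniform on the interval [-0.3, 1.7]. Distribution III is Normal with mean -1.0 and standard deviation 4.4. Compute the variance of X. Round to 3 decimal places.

Per component, I: μ=1.35, E[X²]=2.808; II: μ=0.7, E[X²]=0.823333; III: μ=-1, E[X²]=20.36.
E[X] = 0.19·1.35 + 0.53·0.7 + 0.28·-1 = 0.3475.
E[X²] = 0.19·2.808 + 0.53·0.823333 + 0.28·20.36 = 6.67069.
Var(X) = E[X²] − (E[X])² = 6.67069 − 0.120756 = 6.54993.

6.550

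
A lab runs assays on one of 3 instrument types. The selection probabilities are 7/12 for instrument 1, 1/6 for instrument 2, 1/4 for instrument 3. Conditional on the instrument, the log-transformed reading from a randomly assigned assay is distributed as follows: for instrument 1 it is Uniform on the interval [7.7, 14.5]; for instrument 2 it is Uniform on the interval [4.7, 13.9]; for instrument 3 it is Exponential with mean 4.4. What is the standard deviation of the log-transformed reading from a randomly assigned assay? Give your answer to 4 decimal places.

Per component, 1: μ=11.1, E[X²]=127.063; 2: μ=9.3, E[X²]=93.5433; 3: μ=4.4, E[X²]=38.72.
E[X] = 0.583333·11.1 + 0.166667·9.3 + 0.25·4.4 = 9.125.
E[X²] = 0.583333·127.063 + 0.166667·93.5433 + 0.25·38.72 = 99.3908.
Var(X) = E[X²] − (E[X])² = 99.3908 − 83.2656 = 16.1252.
SD(X) = √16.1252 = 4.01562.

4.0156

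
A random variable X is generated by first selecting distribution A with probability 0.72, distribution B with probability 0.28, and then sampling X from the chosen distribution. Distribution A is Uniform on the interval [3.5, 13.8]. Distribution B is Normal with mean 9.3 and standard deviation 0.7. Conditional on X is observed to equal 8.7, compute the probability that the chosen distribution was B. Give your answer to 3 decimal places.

Likelihoods f(8.7 | ·): A: 0.0970874; B: 0.394707.
Posterior ∝ prior × likelihood. Numerator for B: 0.28·0.394707 = 0.110518.
Normalizing constant: 0.72·0.0970874 + 0.28·0.394707 = 0.180421.
P(B | observation) = 0.110518 / 0.180421 = 0.612557.

0.613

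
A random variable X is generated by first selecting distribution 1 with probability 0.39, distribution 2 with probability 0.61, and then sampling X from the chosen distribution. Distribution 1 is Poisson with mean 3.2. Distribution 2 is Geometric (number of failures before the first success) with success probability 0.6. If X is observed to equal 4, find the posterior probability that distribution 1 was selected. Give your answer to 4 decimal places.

0.8811

Likelihoods P(X=4 | ·): 1: 0.178093; 2: 0.01536.
Posterior ∝ prior × likelihood. Numerator for 1: 0.39·0.178093 = 0.0694562.
Normalizing constant: 0.39·0.178093 + 0.61·0.01536 = 0.0788258.
P(1 | observation) = 0.0694562 / 0.0788258 = 0.881135.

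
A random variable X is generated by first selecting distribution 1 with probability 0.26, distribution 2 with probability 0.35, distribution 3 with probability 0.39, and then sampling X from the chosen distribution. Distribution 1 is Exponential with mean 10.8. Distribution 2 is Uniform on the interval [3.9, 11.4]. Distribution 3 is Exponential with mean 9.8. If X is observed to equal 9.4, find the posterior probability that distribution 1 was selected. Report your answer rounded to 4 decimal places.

Likelihoods f(9.4 | ·): 1: 0.0387774; 2: 0.133333; 3: 0.0391026.
Posterior ∝ prior × likelihood. Numerator for 1: 0.26·0.0387774 = 0.0100821.
Normalizing constant: 0.26·0.0387774 + 0.35·0.133333 + 0.39·0.0391026 = 0.0719988.
P(1 | observation) = 0.0100821 / 0.0719988 = 0.140032.

0.1400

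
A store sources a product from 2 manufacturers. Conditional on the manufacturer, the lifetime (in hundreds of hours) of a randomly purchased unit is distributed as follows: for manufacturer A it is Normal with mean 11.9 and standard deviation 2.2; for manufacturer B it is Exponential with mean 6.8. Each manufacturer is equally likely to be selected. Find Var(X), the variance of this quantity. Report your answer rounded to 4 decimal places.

32.0425

Per component, A: μ=11.9, E[X²]=146.45; B: μ=6.8, E[X²]=92.48.
E[X] = 0.5·11.9 + 0.5·6.8 = 9.35.
E[X²] = 0.5·146.45 + 0.5·92.48 = 119.465.
Var(X) = E[X²] − (E[X])² = 119.465 − 87.4225 = 32.0425.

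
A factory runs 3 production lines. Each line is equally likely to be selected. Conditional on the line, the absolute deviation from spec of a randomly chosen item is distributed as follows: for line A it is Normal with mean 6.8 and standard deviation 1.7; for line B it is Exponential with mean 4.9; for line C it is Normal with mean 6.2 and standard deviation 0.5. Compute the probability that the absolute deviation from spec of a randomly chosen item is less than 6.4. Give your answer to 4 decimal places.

0.5972

Conditional on each line, P(X < 6.4): A: 0.40699; B: 0.729132; C: 0.655422.
By total probability, P(X < 6.4) = 0.333333·0.40699 + 0.333333·0.729132 + 0.333333·0.655422 = 0.597181.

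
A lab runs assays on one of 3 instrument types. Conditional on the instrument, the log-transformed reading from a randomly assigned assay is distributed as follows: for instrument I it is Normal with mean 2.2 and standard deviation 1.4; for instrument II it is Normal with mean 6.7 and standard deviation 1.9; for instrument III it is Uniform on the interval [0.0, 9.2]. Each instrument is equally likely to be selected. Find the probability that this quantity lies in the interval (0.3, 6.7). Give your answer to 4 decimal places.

Conditional on each instrument, P(0.3 < X < 6.7): I: 0.911978; II: 0.499622; III: 0.695652.
By total probability, P(0.3 < X < 6.7) = 0.333333·0.911978 + 0.333333·0.499622 + 0.333333·0.695652 = 0.702417.

0.7024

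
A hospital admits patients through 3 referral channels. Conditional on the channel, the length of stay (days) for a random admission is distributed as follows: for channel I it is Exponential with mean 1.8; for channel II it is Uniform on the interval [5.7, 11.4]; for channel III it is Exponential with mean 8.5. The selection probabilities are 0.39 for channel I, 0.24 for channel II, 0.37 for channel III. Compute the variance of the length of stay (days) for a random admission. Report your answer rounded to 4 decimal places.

Per component, I: μ=1.8, E[X²]=6.48; II: μ=8.55, E[X²]=75.81; III: μ=8.5, E[X²]=144.5.
E[X] = 0.39·1.8 + 0.24·8.55 + 0.37·8.5 = 5.899.
E[X²] = 0.39·6.48 + 0.24·75.81 + 0.37·144.5 = 74.1866.
Var(X) = E[X²] − (E[X])² = 74.1866 − 34.7982 = 39.3884.

39.3884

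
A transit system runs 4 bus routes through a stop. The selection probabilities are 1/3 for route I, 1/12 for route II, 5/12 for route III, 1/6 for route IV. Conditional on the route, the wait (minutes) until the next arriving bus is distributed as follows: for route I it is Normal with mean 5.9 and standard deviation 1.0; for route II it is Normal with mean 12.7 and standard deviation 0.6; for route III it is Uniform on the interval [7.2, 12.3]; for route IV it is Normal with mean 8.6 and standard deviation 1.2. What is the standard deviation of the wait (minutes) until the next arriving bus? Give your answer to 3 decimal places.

2.425

Per component, I: μ=5.9, E[X²]=35.81; II: μ=12.7, E[X²]=161.65; III: μ=9.75, E[X²]=97.23; IV: μ=8.6, E[X²]=75.4.
E[X] = 0.333333·5.9 + 0.0833333·12.7 + 0.416667·9.75 + 0.166667·8.6 = 8.52083.
E[X²] = 0.333333·35.81 + 0.0833333·161.65 + 0.416667·97.23 + 0.166667·75.4 = 78.4867.
Var(X) = E[X²] − (E[X])² = 78.4867 − 72.6046 = 5.88207.
SD(X) = √5.88207 = 2.4253.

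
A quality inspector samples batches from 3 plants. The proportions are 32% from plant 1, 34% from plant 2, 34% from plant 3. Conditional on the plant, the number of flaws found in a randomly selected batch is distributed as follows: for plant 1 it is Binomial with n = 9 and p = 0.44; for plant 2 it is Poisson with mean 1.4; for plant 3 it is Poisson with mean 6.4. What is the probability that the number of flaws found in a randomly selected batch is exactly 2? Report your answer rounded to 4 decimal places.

0.1323

Conditional on each plant, P(X = 2): 1: 0.120372; 2: 0.241665; 3: 0.0340287.
By total probability, P(X = 2) = 0.32·0.120372 + 0.34·0.241665 + 0.34·0.0340287 = 0.132255.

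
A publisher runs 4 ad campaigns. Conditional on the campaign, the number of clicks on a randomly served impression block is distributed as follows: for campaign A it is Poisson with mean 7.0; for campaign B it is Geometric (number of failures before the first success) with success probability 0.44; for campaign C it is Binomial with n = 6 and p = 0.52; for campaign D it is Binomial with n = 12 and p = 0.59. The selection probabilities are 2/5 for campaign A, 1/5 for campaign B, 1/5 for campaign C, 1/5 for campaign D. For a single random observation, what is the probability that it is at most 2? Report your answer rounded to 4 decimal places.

Conditional on each campaign, P(X ≤ 2): A: 0.0296362; B: 0.824384; C: 0.307039; D: 0.003496.
By total probability, P(X ≤ 2) = 0.4·0.0296362 + 0.2·0.824384 + 0.2·0.307039 + 0.2·0.003496 = 0.238838.

0.2388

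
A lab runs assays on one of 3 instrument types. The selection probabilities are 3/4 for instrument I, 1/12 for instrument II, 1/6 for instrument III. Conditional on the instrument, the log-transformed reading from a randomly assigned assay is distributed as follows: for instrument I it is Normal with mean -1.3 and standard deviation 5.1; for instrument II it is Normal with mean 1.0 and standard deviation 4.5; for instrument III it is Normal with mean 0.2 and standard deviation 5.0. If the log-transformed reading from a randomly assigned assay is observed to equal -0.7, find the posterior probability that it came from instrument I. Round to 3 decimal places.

Likelihoods f(-0.7 | ·): I: 0.0776845; II: 0.0825481; III: 0.0785063.
Posterior ∝ prior × likelihood. Numerator for I: 0.75·0.0776845 = 0.0582634.
Normalizing constant: 0.75·0.0776845 + 0.0833333·0.0825481 + 0.166667·0.0785063 = 0.0782268.
P(I | observation) = 0.0582634 / 0.0782268 = 0.744801.

0.745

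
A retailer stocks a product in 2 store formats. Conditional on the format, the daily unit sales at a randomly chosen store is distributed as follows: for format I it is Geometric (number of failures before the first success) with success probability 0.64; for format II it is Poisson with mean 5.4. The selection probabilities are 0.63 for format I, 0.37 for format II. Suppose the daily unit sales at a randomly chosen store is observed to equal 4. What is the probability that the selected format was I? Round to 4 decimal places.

0.1026

Likelihoods P(X=4 | ·): I: 0.0107495; II: 0.16002.
Posterior ∝ prior × likelihood. Numerator for I: 0.63·0.0107495 = 0.00677221.
Normalizing constant: 0.63·0.0107495 + 0.37·0.16002 = 0.0659795.
P(I | observation) = 0.00677221 / 0.0659795 = 0.102641.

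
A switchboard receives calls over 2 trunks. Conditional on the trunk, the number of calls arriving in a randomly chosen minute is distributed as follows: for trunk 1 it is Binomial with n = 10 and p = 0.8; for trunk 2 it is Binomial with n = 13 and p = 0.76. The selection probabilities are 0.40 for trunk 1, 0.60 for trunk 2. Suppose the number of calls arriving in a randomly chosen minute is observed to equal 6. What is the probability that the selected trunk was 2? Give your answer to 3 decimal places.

0.205

Likelihoods P(X=6 | ·): 1: 0.0880804; 2: 0.0151662.
Posterior ∝ prior × likelihood. Numerator for 2: 0.6·0.0151662 = 0.00909974.
Normalizing constant: 0.4·0.0880804 + 0.6·0.0151662 = 0.0443319.
P(2 | observation) = 0.00909974 / 0.0443319 = 0.205264.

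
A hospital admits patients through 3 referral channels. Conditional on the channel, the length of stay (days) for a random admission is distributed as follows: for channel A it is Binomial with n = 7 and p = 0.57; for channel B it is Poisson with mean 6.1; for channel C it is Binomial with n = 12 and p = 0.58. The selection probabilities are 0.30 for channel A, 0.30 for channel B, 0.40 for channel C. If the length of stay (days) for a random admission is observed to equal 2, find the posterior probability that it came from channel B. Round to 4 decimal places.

Likelihoods P(X=2 | ·): A: 0.100302; B: 0.0417286; C: 0.00379221.
Posterior ∝ prior × likelihood. Numerator for B: 0.3·0.0417286 = 0.0125186.
Normalizing constant: 0.3·0.100302 + 0.3·0.0417286 + 0.4·0.00379221 = 0.0441262.
P(B | observation) = 0.0125186 / 0.0441262 = 0.283699.

0.2837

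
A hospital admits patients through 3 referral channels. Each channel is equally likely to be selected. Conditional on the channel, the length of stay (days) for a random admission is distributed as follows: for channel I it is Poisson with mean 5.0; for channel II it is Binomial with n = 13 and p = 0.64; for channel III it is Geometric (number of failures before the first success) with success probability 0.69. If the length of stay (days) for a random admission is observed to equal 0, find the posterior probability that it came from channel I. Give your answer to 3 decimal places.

0.010

Likelihoods P(X=0 | ·): I: 0.00673795; II: 1.70582e-06; III: 0.69.
Posterior ∝ prior × likelihood. Numerator for I: 0.333333·0.00673795 = 0.00224598.
Normalizing constant: 0.333333·0.00673795 + 0.333333·1.70582e-06 + 0.333333·0.69 = 0.232247.
P(I | observation) = 0.00224598 / 0.232247 = 0.00967068.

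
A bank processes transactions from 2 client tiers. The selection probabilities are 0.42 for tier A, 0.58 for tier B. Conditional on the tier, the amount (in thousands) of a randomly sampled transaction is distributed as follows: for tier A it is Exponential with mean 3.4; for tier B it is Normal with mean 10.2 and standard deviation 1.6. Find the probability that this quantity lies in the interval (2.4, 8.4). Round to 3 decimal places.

Conditional on each tier, P(2.4 < X < 8.4): A: 0.409138; B: 0.130294.
By total probability, P(2.4 < X < 8.4) = 0.42·0.409138 + 0.58·0.130294 = 0.247408.

0.247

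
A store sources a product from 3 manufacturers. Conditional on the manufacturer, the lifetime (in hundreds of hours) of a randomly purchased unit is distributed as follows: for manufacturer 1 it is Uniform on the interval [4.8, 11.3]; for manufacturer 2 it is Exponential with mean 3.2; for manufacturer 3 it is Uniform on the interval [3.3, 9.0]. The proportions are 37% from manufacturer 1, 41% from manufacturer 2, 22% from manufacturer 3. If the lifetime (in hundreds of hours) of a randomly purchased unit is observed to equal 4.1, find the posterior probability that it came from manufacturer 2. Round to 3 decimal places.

Likelihoods f(4.1 | ·): 1: 0; 2: 0.0867781; 3: 0.175439.
Posterior ∝ prior × likelihood. Numerator for 2: 0.41·0.0867781 = 0.035579.
Normalizing constant: 0.37·0 + 0.41·0.0867781 + 0.22·0.175439 = 0.0741755.
P(2 | observation) = 0.035579 / 0.0741755 = 0.47966.

0.480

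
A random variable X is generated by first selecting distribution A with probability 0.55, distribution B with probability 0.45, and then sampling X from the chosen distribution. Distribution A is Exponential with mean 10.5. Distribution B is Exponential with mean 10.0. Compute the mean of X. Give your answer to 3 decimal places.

10.275

Component means — A: 10.5; B: 10.
E[X] = 0.55·10.5 + 0.45·10 = 10.275.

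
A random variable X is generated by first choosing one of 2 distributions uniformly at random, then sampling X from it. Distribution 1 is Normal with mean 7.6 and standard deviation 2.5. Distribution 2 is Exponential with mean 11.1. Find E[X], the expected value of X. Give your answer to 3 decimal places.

Component means — 1: 7.6; 2: 11.1.
E[X] = 0.5·7.6 + 0.5·11.1 = 9.35.

9.350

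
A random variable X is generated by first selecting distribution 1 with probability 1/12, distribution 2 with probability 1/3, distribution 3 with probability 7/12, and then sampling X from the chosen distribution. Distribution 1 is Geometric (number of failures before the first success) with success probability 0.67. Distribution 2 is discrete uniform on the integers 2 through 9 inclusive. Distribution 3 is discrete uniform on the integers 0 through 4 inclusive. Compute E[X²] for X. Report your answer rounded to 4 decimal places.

For each component E[X²] = Var + (mean)², giving 1: 0.977723; 2: 35.5; 3: 6.
Overall E[X²] = 0.0833333·0.977723 + 0.333333·35.5 + 0.583333·6 = 15.4148.

15.4148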